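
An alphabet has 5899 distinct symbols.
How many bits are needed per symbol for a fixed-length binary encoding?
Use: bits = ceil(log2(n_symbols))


log2(5899) = 12.5263
Bracket: 2^12 = 4096 < 5899 <= 2^13 = 8192
So ceil(log2(5899)) = 13

bits = ceil(log2(5899)) = ceil(12.5263) = 13 bits


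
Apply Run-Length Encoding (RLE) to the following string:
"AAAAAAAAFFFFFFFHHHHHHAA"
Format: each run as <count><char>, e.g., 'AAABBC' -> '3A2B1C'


Scanning runs left to right:
  i=0: run of 'A' x 8 -> '8A'
  i=8: run of 'F' x 7 -> '7F'
  i=15: run of 'H' x 6 -> '6H'
  i=21: run of 'A' x 2 -> '2A'

RLE = 8A7F6H2A


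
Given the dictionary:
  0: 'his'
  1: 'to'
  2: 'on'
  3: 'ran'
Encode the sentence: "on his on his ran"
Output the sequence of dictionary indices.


Look up each word in the dictionary:
  'on' -> 2
  'his' -> 0
  'on' -> 2
  'his' -> 0
  'ran' -> 3

Encoded: [2, 0, 2, 0, 3]


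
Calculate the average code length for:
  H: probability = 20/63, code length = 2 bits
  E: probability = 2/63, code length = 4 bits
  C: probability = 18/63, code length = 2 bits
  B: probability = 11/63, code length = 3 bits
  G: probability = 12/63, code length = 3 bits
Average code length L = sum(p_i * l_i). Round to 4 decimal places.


Weighted contributions p_i * l_i:
  H: (20/63) * 2 = 40/63
  E: (2/63) * 4 = 8/63
  C: (18/63) * 2 = 36/63
  B: (11/63) * 3 = 33/63
  G: (12/63) * 3 = 36/63
Sum = (40 + 8 + 36 + 33 + 36)/63 = 153/63

L = 153/63 = 2.4286 bits/symbol


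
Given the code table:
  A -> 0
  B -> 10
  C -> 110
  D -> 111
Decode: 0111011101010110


Decoding:
0 -> A
111 -> D
0 -> A
111 -> D
0 -> A
10 -> B
10 -> B
110 -> C


Result: ADADABBC


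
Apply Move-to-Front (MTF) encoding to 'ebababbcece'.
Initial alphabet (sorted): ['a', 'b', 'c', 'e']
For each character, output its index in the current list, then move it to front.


MTF encoding:
'e': index 3 in ['a', 'b', 'c', 'e'] -> ['e', 'a', 'b', 'c']
'b': index 2 in ['e', 'a', 'b', 'c'] -> ['b', 'e', 'a', 'c']
'a': index 2 in ['b', 'e', 'a', 'c'] -> ['a', 'b', 'e', 'c']
'b': index 1 in ['a', 'b', 'e', 'c'] -> ['b', 'a', 'e', 'c']
'a': index 1 in ['b', 'a', 'e', 'c'] -> ['a', 'b', 'e', 'c']
'b': index 1 in ['a', 'b', 'e', 'c'] -> ['b', 'a', 'e', 'c']
'b': index 0 in ['b', 'a', 'e', 'c'] -> ['b', 'a', 'e', 'c']
'c': index 3 in ['b', 'a', 'e', 'c'] -> ['c', 'b', 'a', 'e']
'e': index 3 in ['c', 'b', 'a', 'e'] -> ['e', 'c', 'b', 'a']
'c': index 1 in ['e', 'c', 'b', 'a'] -> ['c', 'e', 'b', 'a']
'e': index 1 in ['c', 'e', 'b', 'a'] -> ['e', 'c', 'b', 'a']


Output: [3, 2, 2, 1, 1, 1, 0, 3, 3, 1, 1]


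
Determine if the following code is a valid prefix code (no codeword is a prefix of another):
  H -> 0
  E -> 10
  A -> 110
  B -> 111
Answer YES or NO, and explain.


Checking each pair (does one codeword prefix another?):
  H='0' vs E='10': no prefix
  H='0' vs A='110': no prefix
  H='0' vs B='111': no prefix
  E='10' vs H='0': no prefix
  E='10' vs A='110': no prefix
  E='10' vs B='111': no prefix
  A='110' vs H='0': no prefix
  A='110' vs E='10': no prefix
  A='110' vs B='111': no prefix
  B='111' vs H='0': no prefix
  B='111' vs E='10': no prefix
  B='111' vs A='110': no prefix
No violation found over all pairs.

YES -- this is a valid prefix code. No codeword is a prefix of any other codeword.


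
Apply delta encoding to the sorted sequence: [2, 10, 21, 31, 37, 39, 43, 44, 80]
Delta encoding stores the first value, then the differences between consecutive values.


First value: 2
Deltas:
  10 - 2 = 8
  21 - 10 = 11
  31 - 21 = 10
  37 - 31 = 6
  39 - 37 = 2
  43 - 39 = 4
  44 - 43 = 1
  80 - 44 = 36


Delta encoded: [2, 8, 11, 10, 6, 2, 4, 1, 36]


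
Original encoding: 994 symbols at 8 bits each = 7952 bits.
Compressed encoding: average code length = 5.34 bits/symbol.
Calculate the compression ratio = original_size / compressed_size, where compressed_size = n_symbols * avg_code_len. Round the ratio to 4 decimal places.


original_size = n_symbols * orig_bits = 994 * 8 = 7952 bits
compressed_size = n_symbols * avg_code_len = 994 * 5.34 = 5307.96 bits
ratio = original_size / compressed_size = 7952 / 5307.96 = 1.4981

Compression ratio = 1.4981


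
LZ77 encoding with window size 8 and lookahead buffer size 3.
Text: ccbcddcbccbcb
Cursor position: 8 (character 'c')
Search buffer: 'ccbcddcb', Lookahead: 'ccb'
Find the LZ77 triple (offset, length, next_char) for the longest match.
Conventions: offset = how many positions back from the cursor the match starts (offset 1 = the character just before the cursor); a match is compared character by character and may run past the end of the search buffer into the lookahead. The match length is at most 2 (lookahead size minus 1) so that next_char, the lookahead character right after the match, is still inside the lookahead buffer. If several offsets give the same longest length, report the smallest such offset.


Try each offset into the search buffer:
  offset=1 (pos 7, char 'b'): match length 0
  offset=2 (pos 6, char 'c'): match length 1
  offset=3 (pos 5, char 'd'): match length 0
  offset=4 (pos 4, char 'd'): match length 0
  offset=5 (pos 3, char 'c'): match length 1
  offset=6 (pos 2, char 'b'): match length 0
  offset=7 (pos 1, char 'c'): match length 1
  offset=8 (pos 0, char 'c'): match length 2
Longest match has length 2 at offset 8.
next_char = character at position 8 + 2 = 10 -> 'b'

Best match: offset=8, length=2 (matching 'cc' starting at position 0)
LZ77 triple: (8, 2, 'b')


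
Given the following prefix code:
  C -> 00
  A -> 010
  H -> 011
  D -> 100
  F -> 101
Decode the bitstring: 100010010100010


Decoding step by step:
Bits 100 -> D
Bits 010 -> A
Bits 010 -> A
Bits 100 -> D
Bits 010 -> A


Decoded message: DAADA


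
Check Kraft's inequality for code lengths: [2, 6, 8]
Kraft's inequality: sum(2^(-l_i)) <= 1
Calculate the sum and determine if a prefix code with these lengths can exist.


Sum = 2^(-2) + 2^(-6) + 2^(-8)
    = 0.25 + 0.015625 + 0.00390625
    = 69/256 = 0.26953125
Since 0.26953125 <= 1, Kraft's inequality IS satisfied.
A prefix code with these lengths CAN exist.

Kraft sum = 0.26953125. Satisfied.


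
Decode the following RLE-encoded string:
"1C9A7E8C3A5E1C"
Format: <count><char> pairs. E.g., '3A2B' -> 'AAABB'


Expanding each <count><char> pair:
  1C -> 'C'
  9A -> 'AAAAAAAAA'
  7E -> 'EEEEEEE'
  8C -> 'CCCCCCCC'
  3A -> 'AAA'
  5E -> 'EEEEE'
  1C -> 'C'

Decoded = CAAAAAAAAAEEEEEEECCCCCCCCAAAEEEEEC


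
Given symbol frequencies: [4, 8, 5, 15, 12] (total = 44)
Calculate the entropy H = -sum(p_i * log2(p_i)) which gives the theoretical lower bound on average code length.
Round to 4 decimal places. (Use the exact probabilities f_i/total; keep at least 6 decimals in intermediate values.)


Per-symbol terms -p_i * log2(p_i) with p_i = f_i/44:
  p = 4/44 = 0.090909: log2(p) = -3.459432, -p*log2(p) = 0.314494
  p = 8/44 = 0.181818: log2(p) = -2.459432, -p*log2(p) = 0.447169
  p = 5/44 = 0.113636: log2(p) = -3.137504, -p*log2(p) = 0.356534
  p = 15/44 = 0.340909: log2(p) = -1.552541, -p*log2(p) = 0.529275
  p = 12/44 = 0.272727: log2(p) = -1.874469, -p*log2(p) = 0.511219
H = 0.314494 + 0.447169 + 0.356534 + 0.529275 + 0.511219 = 2.158691

H = 2.1587 bits/symbol


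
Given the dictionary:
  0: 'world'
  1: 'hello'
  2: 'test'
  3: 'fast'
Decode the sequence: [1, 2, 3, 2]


Look up each index in the dictionary:
  1 -> 'hello'
  2 -> 'test'
  3 -> 'fast'
  2 -> 'test'

Decoded: "hello test fast test"


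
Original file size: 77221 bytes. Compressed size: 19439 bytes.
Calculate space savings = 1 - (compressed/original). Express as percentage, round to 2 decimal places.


ratio = compressed/original = 19439/77221 = 0.251732
savings = 1 - ratio = 1 - 0.251732 = 0.748268
as a percentage: 0.748268 * 100 = 74.83%

Space savings = 1 - 19439/77221 = 74.83%


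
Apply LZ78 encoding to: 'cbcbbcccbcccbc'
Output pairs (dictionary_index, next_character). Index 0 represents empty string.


LZ78 encoding steps:
Dictionary: {0: ''}
Step 1: w='' (idx 0), next='c' -> output (0, 'c'), add 'c' as idx 1
Step 2: w='' (idx 0), next='b' -> output (0, 'b'), add 'b' as idx 2
Step 3: w='c' (idx 1), next='b' -> output (1, 'b'), add 'cb' as idx 3
Step 4: w='b' (idx 2), next='c' -> output (2, 'c'), add 'bc' as idx 4
Step 5: w='c' (idx 1), next='c' -> output (1, 'c'), add 'cc' as idx 5
Step 6: w='bc' (idx 4), next='c' -> output (4, 'c'), add 'bcc' as idx 6
Step 7: w='cb' (idx 3), next='c' -> output (3, 'c'), add 'cbc' as idx 7


Encoded: [(0, 'c'), (0, 'b'), (1, 'b'), (2, 'c'), (1, 'c'), (4, 'c'), (3, 'c')]


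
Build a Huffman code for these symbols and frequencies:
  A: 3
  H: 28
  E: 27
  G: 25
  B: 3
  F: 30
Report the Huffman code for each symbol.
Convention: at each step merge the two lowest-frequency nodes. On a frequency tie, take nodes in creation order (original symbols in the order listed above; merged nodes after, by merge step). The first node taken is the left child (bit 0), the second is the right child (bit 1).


Huffman tree construction:
Step 1: Merge A(3) + B(3) = 6
Step 2: Merge (A+B)(6) + G(25) = 31
Step 3: Merge E(27) + H(28) = 55
Step 4: Merge F(30) + ((A+B)+G)(31) = 61
Step 5: Merge (E+H)(55) + (F+((A+B)+G))(61) = 116
Read each symbol's code off the tree from the root (left child = 0, right child = 1).

Codes:
  A: 1100 (length 4)
  H: 01 (length 2)
  E: 00 (length 2)
  G: 111 (length 3)
  B: 1101 (length 4)
  F: 10 (length 2)
Average code length: 269/116 = 2.3190 bits/symbol


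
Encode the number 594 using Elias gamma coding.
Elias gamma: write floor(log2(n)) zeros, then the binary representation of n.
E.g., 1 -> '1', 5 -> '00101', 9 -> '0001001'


num_bits = floor(log2(594)) + 1 = 10
leading_zeros = num_bits - 1 = 9
binary(594) = 1001010010

Elias gamma(594) = '000000000' + '1001010010' = 0000000001001010010 (19 bits)


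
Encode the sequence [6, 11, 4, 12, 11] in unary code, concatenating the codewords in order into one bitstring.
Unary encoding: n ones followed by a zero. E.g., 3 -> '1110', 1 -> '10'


Encode each number as n ones followed by a terminating 0:
  6 -> 1111110 (7 bits)
  11 -> 111111111110 (12 bits)
  4 -> 11110 (5 bits)
  12 -> 1111111111110 (13 bits)
  11 -> 111111111110 (12 bits)
Total length = 7 + 12 + 5 + 13 + 12 = 49 bits.

Unary([6, 11, 4, 12, 11]) = 1111110111111111110111101111111111110111111111110 (49 bits)


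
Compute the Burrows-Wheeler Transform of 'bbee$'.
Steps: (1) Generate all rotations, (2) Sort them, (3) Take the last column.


Rotations (sorted):
  0: $bbee -> last char: e
  1: bbee$ -> last char: $
  2: bee$b -> last char: b
  3: e$bbe -> last char: e
  4: ee$bb -> last char: b


BWT = e$beb


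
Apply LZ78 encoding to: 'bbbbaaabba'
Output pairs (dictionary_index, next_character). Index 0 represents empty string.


LZ78 encoding steps:
Dictionary: {0: ''}
Step 1: w='' (idx 0), next='b' -> output (0, 'b'), add 'b' as idx 1
Step 2: w='b' (idx 1), next='b' -> output (1, 'b'), add 'bb' as idx 2
Step 3: w='b' (idx 1), next='a' -> output (1, 'a'), add 'ba' as idx 3
Step 4: w='' (idx 0), next='a' -> output (0, 'a'), add 'a' as idx 4
Step 5: w='a' (idx 4), next='b' -> output (4, 'b'), add 'ab' as idx 5
Step 6: w='ba' (idx 3), end of input -> output (3, '')


Encoded: [(0, 'b'), (1, 'b'), (1, 'a'), (0, 'a'), (4, 'b'), (3, '')]


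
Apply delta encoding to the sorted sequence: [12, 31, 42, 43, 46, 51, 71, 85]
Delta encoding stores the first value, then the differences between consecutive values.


First value: 12
Deltas:
  31 - 12 = 19
  42 - 31 = 11
  43 - 42 = 1
  46 - 43 = 3
  51 - 46 = 5
  71 - 51 = 20
  85 - 71 = 14


Delta encoded: [12, 19, 11, 1, 3, 5, 20, 14]


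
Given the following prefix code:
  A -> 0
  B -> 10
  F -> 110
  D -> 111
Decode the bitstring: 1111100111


Decoding step by step:
Bits 111 -> D
Bits 110 -> F
Bits 0 -> A
Bits 111 -> D


Decoded message: DFAD


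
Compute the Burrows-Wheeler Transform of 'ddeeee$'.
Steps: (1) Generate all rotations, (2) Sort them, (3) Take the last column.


Rotations (sorted):
  0: $ddeeee -> last char: e
  1: ddeeee$ -> last char: $
  2: deeee$d -> last char: d
  3: e$ddeee -> last char: e
  4: ee$ddee -> last char: e
  5: eee$dde -> last char: e
  6: eeee$dd -> last char: d


BWT = e$deeed


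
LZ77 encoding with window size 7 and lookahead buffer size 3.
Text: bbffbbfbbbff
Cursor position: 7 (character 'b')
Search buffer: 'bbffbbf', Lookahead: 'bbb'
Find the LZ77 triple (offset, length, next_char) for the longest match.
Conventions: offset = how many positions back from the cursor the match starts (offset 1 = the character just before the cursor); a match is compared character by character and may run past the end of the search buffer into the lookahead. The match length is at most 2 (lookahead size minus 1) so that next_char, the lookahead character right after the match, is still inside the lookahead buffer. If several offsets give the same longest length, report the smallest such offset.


Try each offset into the search buffer:
  offset=1 (pos 6, char 'f'): match length 0
  offset=2 (pos 5, char 'b'): match length 1
  offset=3 (pos 4, char 'b'): match length 2
  offset=4 (pos 3, char 'f'): match length 0
  offset=5 (pos 2, char 'f'): match length 0
  offset=6 (pos 1, char 'b'): match length 1
  offset=7 (pos 0, char 'b'): match length 2
Longest match has length 2, found at offsets 3, 7; take the smallest, offset 3.
next_char = character at position 7 + 2 = 9 -> 'b'

Best match: offset=3, length=2 (matching 'bb' starting at position 4)
LZ77 triple: (3, 2, 'b')


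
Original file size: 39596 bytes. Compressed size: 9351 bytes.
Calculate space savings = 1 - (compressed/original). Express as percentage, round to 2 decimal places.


ratio = compressed/original = 9351/39596 = 0.23616
savings = 1 - ratio = 1 - 0.23616 = 0.76384
as a percentage: 0.76384 * 100 = 76.38%

Space savings = 1 - 9351/39596 = 76.38%


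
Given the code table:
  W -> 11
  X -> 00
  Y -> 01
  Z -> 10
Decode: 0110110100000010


Decoding:
01 -> Y
10 -> Z
11 -> W
01 -> Y
00 -> X
00 -> X
00 -> X
10 -> Z


Result: YZWYXXXZ


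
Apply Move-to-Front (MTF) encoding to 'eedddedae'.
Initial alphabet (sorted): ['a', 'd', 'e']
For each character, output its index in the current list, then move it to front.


MTF encoding:
'e': index 2 in ['a', 'd', 'e'] -> ['e', 'a', 'd']
'e': index 0 in ['e', 'a', 'd'] -> ['e', 'a', 'd']
'd': index 2 in ['e', 'a', 'd'] -> ['d', 'e', 'a']
'd': index 0 in ['d', 'e', 'a'] -> ['d', 'e', 'a']
'd': index 0 in ['d', 'e', 'a'] -> ['d', 'e', 'a']
'e': index 1 in ['d', 'e', 'a'] -> ['e', 'd', 'a']
'd': index 1 in ['e', 'd', 'a'] -> ['d', 'e', 'a']
'a': index 2 in ['d', 'e', 'a'] -> ['a', 'd', 'e']
'e': index 2 in ['a', 'd', 'e'] -> ['e', 'a', 'd']


Output: [2, 0, 2, 0, 0, 1, 1, 2, 2]


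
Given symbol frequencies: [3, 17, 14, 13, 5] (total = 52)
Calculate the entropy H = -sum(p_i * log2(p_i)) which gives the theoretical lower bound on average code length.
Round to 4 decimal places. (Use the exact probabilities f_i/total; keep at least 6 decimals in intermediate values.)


Per-symbol terms -p_i * log2(p_i) with p_i = f_i/52:
  p = 3/52 = 0.057692: log2(p) = -4.115477, -p*log2(p) = 0.237431
  p = 17/52 = 0.326923: log2(p) = -1.612977, -p*log2(p) = 0.527319
  p = 14/52 = 0.269231: log2(p) = -1.893085, -p*log2(p) = 0.509677
  p = 13/52 = 0.250000: log2(p) = -2.000000, -p*log2(p) = 0.500000
  p = 5/52 = 0.096154: log2(p) = -3.378512, -p*log2(p) = 0.324857
H = 0.237431 + 0.527319 + 0.509677 + 0.500000 + 0.324857 = 2.099284

H = 2.0993 bits/symbol


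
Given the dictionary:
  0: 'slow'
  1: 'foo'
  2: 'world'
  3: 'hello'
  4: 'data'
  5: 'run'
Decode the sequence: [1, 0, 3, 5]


Look up each index in the dictionary:
  1 -> 'foo'
  0 -> 'slow'
  3 -> 'hello'
  5 -> 'run'

Decoded: "foo slow hello run"


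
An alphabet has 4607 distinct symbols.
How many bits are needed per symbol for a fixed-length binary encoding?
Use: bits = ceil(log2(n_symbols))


log2(4607) = 12.1696
Bracket: 2^12 = 4096 < 4607 <= 2^13 = 8192
So ceil(log2(4607)) = 13

bits = ceil(log2(4607)) = ceil(12.1696) = 13 bits


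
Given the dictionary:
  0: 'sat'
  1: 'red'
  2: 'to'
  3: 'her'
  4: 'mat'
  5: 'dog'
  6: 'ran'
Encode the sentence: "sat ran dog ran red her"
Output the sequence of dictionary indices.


Look up each word in the dictionary:
  'sat' -> 0
  'ran' -> 6
  'dog' -> 5
  'ran' -> 6
  'red' -> 1
  'her' -> 3

Encoded: [0, 6, 5, 6, 1, 3]


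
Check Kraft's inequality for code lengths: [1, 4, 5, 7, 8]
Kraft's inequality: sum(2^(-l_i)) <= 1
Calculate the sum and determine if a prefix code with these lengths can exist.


Sum = 2^(-1) + 2^(-4) + 2^(-5) + 2^(-7) + 2^(-8)
    = 0.5 + 0.0625 + 0.03125 + 0.0078125 + 0.00390625
    = 155/256 = 0.60546875
Since 0.60546875 <= 1, Kraft's inequality IS satisfied.
A prefix code with these lengths CAN exist.

Kraft sum = 0.60546875. Satisfied.


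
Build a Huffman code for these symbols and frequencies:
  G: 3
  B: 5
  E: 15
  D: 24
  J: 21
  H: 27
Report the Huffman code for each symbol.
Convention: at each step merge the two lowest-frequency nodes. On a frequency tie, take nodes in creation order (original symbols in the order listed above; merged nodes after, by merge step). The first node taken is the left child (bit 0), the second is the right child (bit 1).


Huffman tree construction:
Step 1: Merge G(3) + B(5) = 8
Step 2: Merge (G+B)(8) + E(15) = 23
Step 3: Merge J(21) + ((G+B)+E)(23) = 44
Step 4: Merge D(24) + H(27) = 51
Step 5: Merge (J+((G+B)+E))(44) + (D+H)(51) = 95
Read each symbol's code off the tree from the root (left child = 0, right child = 1).

Codes:
  G: 0100 (length 4)
  B: 0101 (length 4)
  E: 011 (length 3)
  D: 10 (length 2)
  J: 00 (length 2)
  H: 11 (length 2)
Average code length: 221/95 = 2.3263 bits/symbol


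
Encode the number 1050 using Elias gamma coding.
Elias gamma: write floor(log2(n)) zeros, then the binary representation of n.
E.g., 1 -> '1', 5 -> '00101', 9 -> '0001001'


num_bits = floor(log2(1050)) + 1 = 11
leading_zeros = num_bits - 1 = 10
binary(1050) = 10000011010

Elias gamma(1050) = '0000000000' + '10000011010' = 000000000010000011010 (21 bits)


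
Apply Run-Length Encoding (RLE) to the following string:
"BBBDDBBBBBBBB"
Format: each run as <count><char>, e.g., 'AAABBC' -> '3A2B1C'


Scanning runs left to right:
  i=0: run of 'B' x 3 -> '3B'
  i=3: run of 'D' x 2 -> '2D'
  i=5: run of 'B' x 8 -> '8B'

RLE = 3B2D8B


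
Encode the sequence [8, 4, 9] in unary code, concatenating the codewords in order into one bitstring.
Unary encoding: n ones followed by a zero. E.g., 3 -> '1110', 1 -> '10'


Encode each number as n ones followed by a terminating 0:
  8 -> 111111110 (9 bits)
  4 -> 11110 (5 bits)
  9 -> 1111111110 (10 bits)
Total length = 9 + 5 + 10 = 24 bits.

Unary([8, 4, 9]) = 111111110111101111111110 (24 bits)


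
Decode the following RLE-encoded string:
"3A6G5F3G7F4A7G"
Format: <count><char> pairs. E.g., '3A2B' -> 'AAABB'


Expanding each <count><char> pair:
  3A -> 'AAA'
  6G -> 'GGGGGG'
  5F -> 'FFFFF'
  3G -> 'GGG'
  7F -> 'FFFFFFF'
  4A -> 'AAAA'
  7G -> 'GGGGGGG'

Decoded = AAAGGGGGGFFFFFGGGFFFFFFFAAAAGGGGGGG


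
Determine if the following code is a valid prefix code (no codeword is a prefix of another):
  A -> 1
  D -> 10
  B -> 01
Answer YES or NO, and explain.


Checking each pair (does one codeword prefix another?):
  A='1' vs D='10': prefix -- VIOLATION

NO -- this is NOT a valid prefix code. A (1) is a prefix of D (10).


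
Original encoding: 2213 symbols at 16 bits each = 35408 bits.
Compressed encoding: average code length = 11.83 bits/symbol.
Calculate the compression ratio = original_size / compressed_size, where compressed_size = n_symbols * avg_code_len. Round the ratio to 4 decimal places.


original_size = n_symbols * orig_bits = 2213 * 16 = 35408 bits
compressed_size = n_symbols * avg_code_len = 2213 * 11.83 = 26179.79 bits
ratio = original_size / compressed_size = 35408 / 26179.79 = 1.3525

Compression ratio = 1.3525


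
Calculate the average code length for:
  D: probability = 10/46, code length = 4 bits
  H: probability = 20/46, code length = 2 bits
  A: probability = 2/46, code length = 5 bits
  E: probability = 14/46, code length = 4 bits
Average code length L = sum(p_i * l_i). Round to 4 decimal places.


Weighted contributions p_i * l_i:
  D: (10/46) * 4 = 40/46
  H: (20/46) * 2 = 40/46
  A: (2/46) * 5 = 10/46
  E: (14/46) * 4 = 56/46
Sum = (40 + 40 + 10 + 56)/46 = 146/46

L = 146/46 = 3.1739 bits/symbol


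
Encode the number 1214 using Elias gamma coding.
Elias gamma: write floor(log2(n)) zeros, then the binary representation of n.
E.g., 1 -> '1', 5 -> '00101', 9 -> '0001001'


num_bits = floor(log2(1214)) + 1 = 11
leading_zeros = num_bits - 1 = 10
binary(1214) = 10010111110

Elias gamma(1214) = '0000000000' + '10010111110' = 000000000010010111110 (21 bits)


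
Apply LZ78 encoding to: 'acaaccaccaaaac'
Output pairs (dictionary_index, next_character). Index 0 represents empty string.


LZ78 encoding steps:
Dictionary: {0: ''}
Step 1: w='' (idx 0), next='a' -> output (0, 'a'), add 'a' as idx 1
Step 2: w='' (idx 0), next='c' -> output (0, 'c'), add 'c' as idx 2
Step 3: w='a' (idx 1), next='a' -> output (1, 'a'), add 'aa' as idx 3
Step 4: w='c' (idx 2), next='c' -> output (2, 'c'), add 'cc' as idx 4
Step 5: w='a' (idx 1), next='c' -> output (1, 'c'), add 'ac' as idx 5
Step 6: w='c' (idx 2), next='a' -> output (2, 'a'), add 'ca' as idx 6
Step 7: w='aa' (idx 3), next='a' -> output (3, 'a'), add 'aaa' as idx 7
Step 8: w='c' (idx 2), end of input -> output (2, '')


Encoded: [(0, 'a'), (0, 'c'), (1, 'a'), (2, 'c'), (1, 'c'), (2, 'a'), (3, 'a'), (2, '')]


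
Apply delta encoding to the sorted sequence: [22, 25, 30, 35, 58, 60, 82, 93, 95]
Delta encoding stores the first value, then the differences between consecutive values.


First value: 22
Deltas:
  25 - 22 = 3
  30 - 25 = 5
  35 - 30 = 5
  58 - 35 = 23
  60 - 58 = 2
  82 - 60 = 22
  93 - 82 = 11
  95 - 93 = 2


Delta encoded: [22, 3, 5, 5, 23, 2, 22, 11, 2]


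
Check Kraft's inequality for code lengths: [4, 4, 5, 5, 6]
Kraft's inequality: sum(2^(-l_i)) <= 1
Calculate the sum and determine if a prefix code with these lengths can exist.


Sum = 2^(-4) + 2^(-4) + 2^(-5) + 2^(-5) + 2^(-6)
    = 0.0625 + 0.0625 + 0.03125 + 0.03125 + 0.015625
    = 13/64 = 0.203125
Since 0.203125 <= 1, Kraft's inequality IS satisfied.
A prefix code with these lengths CAN exist.

Kraft sum = 0.203125. Satisfied.


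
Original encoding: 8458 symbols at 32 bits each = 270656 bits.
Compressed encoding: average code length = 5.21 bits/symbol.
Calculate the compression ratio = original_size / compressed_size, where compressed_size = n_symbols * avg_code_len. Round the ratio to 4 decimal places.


original_size = n_symbols * orig_bits = 8458 * 32 = 270656 bits
compressed_size = n_symbols * avg_code_len = 8458 * 5.21 = 44066.18 bits
ratio = original_size / compressed_size = 270656 / 44066.18 = 6.142

Compression ratio = 6.142


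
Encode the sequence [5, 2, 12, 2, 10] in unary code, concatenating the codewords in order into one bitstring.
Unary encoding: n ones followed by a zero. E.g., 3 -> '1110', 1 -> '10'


Encode each number as n ones followed by a terminating 0:
  5 -> 111110 (6 bits)
  2 -> 110 (3 bits)
  12 -> 1111111111110 (13 bits)
  2 -> 110 (3 bits)
  10 -> 11111111110 (11 bits)
Total length = 6 + 3 + 13 + 3 + 11 = 36 bits.

Unary([5, 2, 12, 2, 10]) = 111110110111111111111011011111111110 (36 bits)


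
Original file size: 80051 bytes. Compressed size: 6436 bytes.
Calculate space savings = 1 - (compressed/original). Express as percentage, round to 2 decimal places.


ratio = compressed/original = 6436/80051 = 0.080399
savings = 1 - ratio = 1 - 0.080399 = 0.919601
as a percentage: 0.919601 * 100 = 91.96%

Space savings = 1 - 6436/80051 = 91.96%


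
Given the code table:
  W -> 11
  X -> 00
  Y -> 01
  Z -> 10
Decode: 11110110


Decoding:
11 -> W
11 -> W
01 -> Y
10 -> Z


Result: WWYZ


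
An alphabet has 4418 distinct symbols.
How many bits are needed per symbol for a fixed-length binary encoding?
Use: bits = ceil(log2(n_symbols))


log2(4418) = 12.1092
Bracket: 2^12 = 4096 < 4418 <= 2^13 = 8192
So ceil(log2(4418)) = 13

bits = ceil(log2(4418)) = ceil(12.1092) = 13 bits


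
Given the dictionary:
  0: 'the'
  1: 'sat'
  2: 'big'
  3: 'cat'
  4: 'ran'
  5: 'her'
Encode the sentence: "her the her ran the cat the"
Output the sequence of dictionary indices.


Look up each word in the dictionary:
  'her' -> 5
  'the' -> 0
  'her' -> 5
  'ran' -> 4
  'the' -> 0
  'cat' -> 3
  'the' -> 0

Encoded: [5, 0, 5, 4, 0, 3, 0]


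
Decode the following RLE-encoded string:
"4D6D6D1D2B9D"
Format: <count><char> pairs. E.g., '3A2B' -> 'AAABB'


Expanding each <count><char> pair:
  4D -> 'DDDD'
  6D -> 'DDDDDD'
  6D -> 'DDDDDD'
  1D -> 'D'
  2B -> 'BB'
  9D -> 'DDDDDDDDD'

Decoded = DDDDDDDDDDDDDDDDDBBDDDDDDDDD


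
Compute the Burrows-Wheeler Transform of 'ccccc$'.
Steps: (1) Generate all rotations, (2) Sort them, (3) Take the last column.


Rotations (sorted):
  0: $ccccc -> last char: c
  1: c$cccc -> last char: c
  2: cc$ccc -> last char: c
  3: ccc$cc -> last char: c
  4: cccc$c -> last char: c
  5: ccccc$ -> last char: $


BWT = ccccc$


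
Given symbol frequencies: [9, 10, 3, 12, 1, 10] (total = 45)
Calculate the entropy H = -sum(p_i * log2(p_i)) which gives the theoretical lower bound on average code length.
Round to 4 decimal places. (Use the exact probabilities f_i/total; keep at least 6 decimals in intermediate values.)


Per-symbol terms -p_i * log2(p_i) with p_i = f_i/45:
  p = 9/45 = 0.200000: log2(p) = -2.321928, -p*log2(p) = 0.464386
  p = 10/45 = 0.222222: log2(p) = -2.169925, -p*log2(p) = 0.482206
  p = 3/45 = 0.066667: log2(p) = -3.906891, -p*log2(p) = 0.260459
  p = 12/45 = 0.266667: log2(p) = -1.906891, -p*log2(p) = 0.508504
  p = 1/45 = 0.022222: log2(p) = -5.491853, -p*log2(p) = 0.122041
  p = 10/45 = 0.222222: log2(p) = -2.169925, -p*log2(p) = 0.482206
H = 0.464386 + 0.482206 + 0.260459 + 0.508504 + 0.122041 + 0.482206 = 2.319802

H = 2.3198 bits/symbol


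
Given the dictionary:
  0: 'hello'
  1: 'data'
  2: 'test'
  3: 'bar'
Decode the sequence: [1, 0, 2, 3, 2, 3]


Look up each index in the dictionary:
  1 -> 'data'
  0 -> 'hello'
  2 -> 'test'
  3 -> 'bar'
  2 -> 'test'
  3 -> 'bar'

Decoded: "data hello test bar test bar"


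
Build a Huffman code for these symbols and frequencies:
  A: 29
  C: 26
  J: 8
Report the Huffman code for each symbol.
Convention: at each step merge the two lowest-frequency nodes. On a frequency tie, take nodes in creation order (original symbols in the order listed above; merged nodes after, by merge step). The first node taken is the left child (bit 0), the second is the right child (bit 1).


Huffman tree construction:
Step 1: Merge J(8) + C(26) = 34
Step 2: Merge A(29) + (J+C)(34) = 63
Read each symbol's code off the tree from the root (left child = 0, right child = 1).

Codes:
  A: 0 (length 1)
  C: 11 (length 2)
  J: 10 (length 2)
Average code length: 97/63 = 1.5397 bits/symbol


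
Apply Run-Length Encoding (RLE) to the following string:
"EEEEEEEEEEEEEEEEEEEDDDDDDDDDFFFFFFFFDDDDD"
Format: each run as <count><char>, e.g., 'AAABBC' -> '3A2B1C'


Scanning runs left to right:
  i=0: run of 'E' x 19 -> '19E'
  i=19: run of 'D' x 9 -> '9D'
  i=28: run of 'F' x 8 -> '8F'
  i=36: run of 'D' x 5 -> '5D'

RLE = 19E9D8F5D


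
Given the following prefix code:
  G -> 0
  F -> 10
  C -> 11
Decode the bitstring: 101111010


Decoding step by step:
Bits 10 -> F
Bits 11 -> C
Bits 11 -> C
Bits 0 -> G
Bits 10 -> F


Decoded message: FCCGF


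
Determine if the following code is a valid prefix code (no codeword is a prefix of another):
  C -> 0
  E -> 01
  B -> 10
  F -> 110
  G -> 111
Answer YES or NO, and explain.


Checking each pair (does one codeword prefix another?):
  C='0' vs E='01': prefix -- VIOLATION

NO -- this is NOT a valid prefix code. C (0) is a prefix of E (01).


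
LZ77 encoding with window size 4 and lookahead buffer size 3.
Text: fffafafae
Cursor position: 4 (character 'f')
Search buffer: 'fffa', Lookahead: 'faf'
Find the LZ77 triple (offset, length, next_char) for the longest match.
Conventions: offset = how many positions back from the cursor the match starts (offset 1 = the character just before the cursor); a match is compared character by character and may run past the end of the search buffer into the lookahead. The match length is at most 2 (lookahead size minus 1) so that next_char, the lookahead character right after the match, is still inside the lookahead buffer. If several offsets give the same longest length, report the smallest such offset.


Try each offset into the search buffer:
  offset=1 (pos 3, char 'a'): match length 0
  offset=2 (pos 2, char 'f'): match length 2
  offset=3 (pos 1, char 'f'): match length 1
  offset=4 (pos 0, char 'f'): match length 1
Longest match has length 2 at offset 2.
next_char = character at position 4 + 2 = 6 -> 'f'

Best match: offset=2, length=2 (matching 'fa' starting at position 2)
LZ77 triple: (2, 2, 'f')


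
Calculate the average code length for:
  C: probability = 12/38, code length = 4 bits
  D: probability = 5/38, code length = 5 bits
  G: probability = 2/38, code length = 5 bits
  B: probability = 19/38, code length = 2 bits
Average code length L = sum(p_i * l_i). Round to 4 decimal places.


Weighted contributions p_i * l_i:
  C: (12/38) * 4 = 48/38
  D: (5/38) * 5 = 25/38
  G: (2/38) * 5 = 10/38
  B: (19/38) * 2 = 38/38
Sum = (48 + 25 + 10 + 38)/38 = 121/38

L = 121/38 = 3.1842 bits/symbol


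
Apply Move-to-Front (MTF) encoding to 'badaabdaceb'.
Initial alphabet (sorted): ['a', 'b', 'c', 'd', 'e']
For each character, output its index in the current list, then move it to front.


MTF encoding:
'b': index 1 in ['a', 'b', 'c', 'd', 'e'] -> ['b', 'a', 'c', 'd', 'e']
'a': index 1 in ['b', 'a', 'c', 'd', 'e'] -> ['a', 'b', 'c', 'd', 'e']
'd': index 3 in ['a', 'b', 'c', 'd', 'e'] -> ['d', 'a', 'b', 'c', 'e']
'a': index 1 in ['d', 'a', 'b', 'c', 'e'] -> ['a', 'd', 'b', 'c', 'e']
'a': index 0 in ['a', 'd', 'b', 'c', 'e'] -> ['a', 'd', 'b', 'c', 'e']
'b': index 2 in ['a', 'd', 'b', 'c', 'e'] -> ['b', 'a', 'd', 'c', 'e']
'd': index 2 in ['b', 'a', 'd', 'c', 'e'] -> ['d', 'b', 'a', 'c', 'e']
'a': index 2 in ['d', 'b', 'a', 'c', 'e'] -> ['a', 'd', 'b', 'c', 'e']
'c': index 3 in ['a', 'd', 'b', 'c', 'e'] -> ['c', 'a', 'd', 'b', 'e']
'e': index 4 in ['c', 'a', 'd', 'b', 'e'] -> ['e', 'c', 'a', 'd', 'b']
'b': index 4 in ['e', 'c', 'a', 'd', 'b'] -> ['b', 'e', 'c', 'a', 'd']


Output: [1, 1, 3, 1, 0, 2, 2, 2, 3, 4, 4]


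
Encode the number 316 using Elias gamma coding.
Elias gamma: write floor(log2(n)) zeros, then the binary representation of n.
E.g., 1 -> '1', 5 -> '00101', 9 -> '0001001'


num_bits = floor(log2(316)) + 1 = 9
leading_zeros = num_bits - 1 = 8
binary(316) = 100111100

Elias gamma(316) = '00000000' + '100111100' = 00000000100111100 (17 bits)


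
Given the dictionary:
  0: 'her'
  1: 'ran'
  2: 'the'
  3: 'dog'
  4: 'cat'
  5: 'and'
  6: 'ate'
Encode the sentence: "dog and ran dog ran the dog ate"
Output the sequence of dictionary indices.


Look up each word in the dictionary:
  'dog' -> 3
  'and' -> 5
  'ran' -> 1
  'dog' -> 3
  'ran' -> 1
  'the' -> 2
  'dog' -> 3
  'ate' -> 6

Encoded: [3, 5, 1, 3, 1, 2, 3, 6]


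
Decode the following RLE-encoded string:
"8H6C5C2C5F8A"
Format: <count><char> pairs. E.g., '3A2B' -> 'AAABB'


Expanding each <count><char> pair:
  8H -> 'HHHHHHHH'
  6C -> 'CCCCCC'
  5C -> 'CCCCC'
  2C -> 'CC'
  5F -> 'FFFFF'
  8A -> 'AAAAAAAA'

Decoded = HHHHHHHHCCCCCCCCCCCCCFFFFFAAAAAAAA


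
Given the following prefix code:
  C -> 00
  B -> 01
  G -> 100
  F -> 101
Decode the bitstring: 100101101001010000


Decoding step by step:
Bits 100 -> G
Bits 101 -> F
Bits 101 -> F
Bits 00 -> C
Bits 101 -> F
Bits 00 -> C
Bits 00 -> C


Decoded message: GFFCFCC


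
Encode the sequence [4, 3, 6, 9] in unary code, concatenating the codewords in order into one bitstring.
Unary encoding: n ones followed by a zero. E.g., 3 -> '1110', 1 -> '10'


Encode each number as n ones followed by a terminating 0:
  4 -> 11110 (5 bits)
  3 -> 1110 (4 bits)
  6 -> 1111110 (7 bits)
  9 -> 1111111110 (10 bits)
Total length = 5 + 4 + 7 + 10 = 26 bits.

Unary([4, 3, 6, 9]) = 11110111011111101111111110 (26 bits)


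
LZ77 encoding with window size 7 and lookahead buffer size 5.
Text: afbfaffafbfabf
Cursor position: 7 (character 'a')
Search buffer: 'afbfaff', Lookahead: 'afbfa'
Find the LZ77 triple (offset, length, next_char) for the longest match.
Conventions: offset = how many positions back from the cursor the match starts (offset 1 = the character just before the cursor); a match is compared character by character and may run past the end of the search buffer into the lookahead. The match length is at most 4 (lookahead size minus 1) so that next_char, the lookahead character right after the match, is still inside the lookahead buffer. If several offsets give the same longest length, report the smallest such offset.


Try each offset into the search buffer:
  offset=1 (pos 6, char 'f'): match length 0
  offset=2 (pos 5, char 'f'): match length 0
  offset=3 (pos 4, char 'a'): match length 2
  offset=4 (pos 3, char 'f'): match length 0
  offset=5 (pos 2, char 'b'): match length 0
  offset=6 (pos 1, char 'f'): match length 0
  offset=7 (pos 0, char 'a'): match length 4
Longest match has length 4 at offset 7.
next_char = character at position 7 + 4 = 11 -> 'a'

Best match: offset=7, length=4 (matching 'afbf' starting at position 0)
LZ77 triple: (7, 4, 'a')


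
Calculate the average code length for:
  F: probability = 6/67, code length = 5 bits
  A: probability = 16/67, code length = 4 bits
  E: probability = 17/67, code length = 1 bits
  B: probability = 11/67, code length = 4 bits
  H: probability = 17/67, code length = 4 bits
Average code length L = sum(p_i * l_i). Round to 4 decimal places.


Weighted contributions p_i * l_i:
  F: (6/67) * 5 = 30/67
  A: (16/67) * 4 = 64/67
  E: (17/67) * 1 = 17/67
  B: (11/67) * 4 = 44/67
  H: (17/67) * 4 = 68/67
Sum = (30 + 64 + 17 + 44 + 68)/67 = 223/67

L = 223/67 = 3.3284 bits/symbol


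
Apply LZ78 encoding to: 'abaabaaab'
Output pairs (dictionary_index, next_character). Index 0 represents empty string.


LZ78 encoding steps:
Dictionary: {0: ''}
Step 1: w='' (idx 0), next='a' -> output (0, 'a'), add 'a' as idx 1
Step 2: w='' (idx 0), next='b' -> output (0, 'b'), add 'b' as idx 2
Step 3: w='a' (idx 1), next='a' -> output (1, 'a'), add 'aa' as idx 3
Step 4: w='b' (idx 2), next='a' -> output (2, 'a'), add 'ba' as idx 4
Step 5: w='aa' (idx 3), next='b' -> output (3, 'b'), add 'aab' as idx 5


Encoded: [(0, 'a'), (0, 'b'), (1, 'a'), (2, 'a'), (3, 'b')]


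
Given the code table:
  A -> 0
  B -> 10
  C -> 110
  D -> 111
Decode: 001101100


Decoding:
0 -> A
0 -> A
110 -> C
110 -> C
0 -> A


Result: AACCA


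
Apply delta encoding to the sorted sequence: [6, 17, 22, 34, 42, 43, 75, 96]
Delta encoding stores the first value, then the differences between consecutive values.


First value: 6
Deltas:
  17 - 6 = 11
  22 - 17 = 5
  34 - 22 = 12
  42 - 34 = 8
  43 - 42 = 1
  75 - 43 = 32
  96 - 75 = 21


Delta encoded: [6, 11, 5, 12, 8, 1, 32, 21]


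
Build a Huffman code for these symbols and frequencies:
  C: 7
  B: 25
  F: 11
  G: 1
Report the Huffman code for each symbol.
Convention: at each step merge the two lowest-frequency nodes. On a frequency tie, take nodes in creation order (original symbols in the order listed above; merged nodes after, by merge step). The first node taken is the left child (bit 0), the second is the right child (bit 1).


Huffman tree construction:
Step 1: Merge G(1) + C(7) = 8
Step 2: Merge (G+C)(8) + F(11) = 19
Step 3: Merge ((G+C)+F)(19) + B(25) = 44
Read each symbol's code off the tree from the root (left child = 0, right child = 1).

Codes:
  C: 001 (length 3)
  B: 1 (length 1)
  F: 01 (length 2)
  G: 000 (length 3)
Average code length: 71/44 = 1.6136 bits/symbol


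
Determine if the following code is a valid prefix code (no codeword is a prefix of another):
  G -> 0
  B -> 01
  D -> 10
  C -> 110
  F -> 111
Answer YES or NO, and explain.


Checking each pair (does one codeword prefix another?):
  G='0' vs B='01': prefix -- VIOLATION

NO -- this is NOT a valid prefix code. G (0) is a prefix of B (01).


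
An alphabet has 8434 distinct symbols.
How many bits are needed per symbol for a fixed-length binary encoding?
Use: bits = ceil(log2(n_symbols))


log2(8434) = 13.042
Bracket: 2^13 = 8192 < 8434 <= 2^14 = 16384
So ceil(log2(8434)) = 14

bits = ceil(log2(8434)) = ceil(13.042) = 14 bits


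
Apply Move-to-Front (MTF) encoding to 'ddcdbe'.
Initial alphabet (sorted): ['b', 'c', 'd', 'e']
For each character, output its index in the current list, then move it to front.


MTF encoding:
'd': index 2 in ['b', 'c', 'd', 'e'] -> ['d', 'b', 'c', 'e']
'd': index 0 in ['d', 'b', 'c', 'e'] -> ['d', 'b', 'c', 'e']
'c': index 2 in ['d', 'b', 'c', 'e'] -> ['c', 'd', 'b', 'e']
'd': index 1 in ['c', 'd', 'b', 'e'] -> ['d', 'c', 'b', 'e']
'b': index 2 in ['d', 'c', 'b', 'e'] -> ['b', 'd', 'c', 'e']
'e': index 3 in ['b', 'd', 'c', 'e'] -> ['e', 'b', 'd', 'c']


Output: [2, 0, 2, 1, 2, 3]


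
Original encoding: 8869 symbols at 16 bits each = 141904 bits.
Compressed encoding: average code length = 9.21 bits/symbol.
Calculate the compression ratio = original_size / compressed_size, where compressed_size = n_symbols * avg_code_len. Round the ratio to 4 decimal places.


original_size = n_symbols * orig_bits = 8869 * 16 = 141904 bits
compressed_size = n_symbols * avg_code_len = 8869 * 9.21 = 81683.49 bits
ratio = original_size / compressed_size = 141904 / 81683.49 = 1.7372

Compression ratio = 1.7372


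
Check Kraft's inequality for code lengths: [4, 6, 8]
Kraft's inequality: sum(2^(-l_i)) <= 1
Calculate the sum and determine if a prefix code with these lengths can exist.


Sum = 2^(-4) + 2^(-6) + 2^(-8)
    = 0.0625 + 0.015625 + 0.00390625
    = 21/256 = 0.08203125
Since 0.08203125 <= 1, Kraft's inequality IS satisfied.
A prefix code with these lengths CAN exist.

Kraft sum = 0.08203125. Satisfied.


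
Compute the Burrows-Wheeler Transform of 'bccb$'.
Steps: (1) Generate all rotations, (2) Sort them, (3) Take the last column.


Rotations (sorted):
  0: $bccb -> last char: b
  1: b$bcc -> last char: c
  2: bccb$ -> last char: $
  3: cb$bc -> last char: c
  4: ccb$b -> last char: b


BWT = bc$cb


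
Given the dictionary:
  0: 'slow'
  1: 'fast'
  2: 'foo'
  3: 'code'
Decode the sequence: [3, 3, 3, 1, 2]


Look up each index in the dictionary:
  3 -> 'code'
  3 -> 'code'
  3 -> 'code'
  1 -> 'fast'
  2 -> 'foo'

Decoded: "code code code fast foo"


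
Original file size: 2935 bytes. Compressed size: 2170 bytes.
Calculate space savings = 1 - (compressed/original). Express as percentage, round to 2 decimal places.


ratio = compressed/original = 2170/2935 = 0.739353
savings = 1 - ratio = 1 - 0.739353 = 0.260647
as a percentage: 0.260647 * 100 = 26.06%

Space savings = 1 - 2170/2935 = 26.06%


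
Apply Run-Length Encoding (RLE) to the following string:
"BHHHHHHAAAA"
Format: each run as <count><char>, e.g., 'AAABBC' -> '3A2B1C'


Scanning runs left to right:
  i=0: run of 'B' x 1 -> '1B'
  i=1: run of 'H' x 6 -> '6H'
  i=7: run of 'A' x 4 -> '4A'

RLE = 1B6H4A


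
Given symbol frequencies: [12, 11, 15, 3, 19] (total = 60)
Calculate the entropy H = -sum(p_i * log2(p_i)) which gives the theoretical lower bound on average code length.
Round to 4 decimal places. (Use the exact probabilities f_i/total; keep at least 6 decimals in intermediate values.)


Per-symbol terms -p_i * log2(p_i) with p_i = f_i/60:
  p = 12/60 = 0.200000: log2(p) = -2.321928, -p*log2(p) = 0.464386
  p = 11/60 = 0.183333: log2(p) = -2.447459, -p*log2(p) = 0.448701
  p = 15/60 = 0.250000: log2(p) = -2.000000, -p*log2(p) = 0.500000
  p = 3/60 = 0.050000: log2(p) = -4.321928, -p*log2(p) = 0.216096
  p = 19/60 = 0.316667: log2(p) = -1.658963, -p*log2(p) = 0.525338
H = 0.464386 + 0.448701 + 0.500000 + 0.216096 + 0.525338 = 2.154521

H = 2.1545 bits/symbol
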